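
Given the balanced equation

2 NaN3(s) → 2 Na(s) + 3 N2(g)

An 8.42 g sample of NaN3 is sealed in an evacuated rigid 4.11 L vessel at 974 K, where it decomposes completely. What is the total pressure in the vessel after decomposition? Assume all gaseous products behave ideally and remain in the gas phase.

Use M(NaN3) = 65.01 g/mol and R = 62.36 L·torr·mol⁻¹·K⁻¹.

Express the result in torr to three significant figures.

n(NaN3) = 8.42 / 65.01 = 0.1295 mol
n(gas produced) = (3/2) × 0.1295 = 0.1943 mol
P = nRT/V = 0.1943 × 62.36 × 974 / 4.11 = 2871 torr

2870 torr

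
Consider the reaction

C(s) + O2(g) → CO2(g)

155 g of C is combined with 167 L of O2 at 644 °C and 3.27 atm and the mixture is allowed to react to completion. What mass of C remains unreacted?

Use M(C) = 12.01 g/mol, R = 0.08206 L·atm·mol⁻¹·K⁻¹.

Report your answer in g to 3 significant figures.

n(C) = 155 / 12.01 = 12.91 mol
n(O2) = PV/RT = (3.27 × 167) / (0.08206 × 917.15) = 7.256 mol
For 12.91 mol C, stoichiometry requires (1/1) × 12.91 = 12.91 mol O2; 7.256 mol is available, so O2 is limiting.
n(C) consumed = (1/1) × 7.256 = 7.256 mol; remaining = 12.91 − 7.256 = 5.654 mol
m(C) = 5.654 × 12.01 = 67.90 g

67.9 g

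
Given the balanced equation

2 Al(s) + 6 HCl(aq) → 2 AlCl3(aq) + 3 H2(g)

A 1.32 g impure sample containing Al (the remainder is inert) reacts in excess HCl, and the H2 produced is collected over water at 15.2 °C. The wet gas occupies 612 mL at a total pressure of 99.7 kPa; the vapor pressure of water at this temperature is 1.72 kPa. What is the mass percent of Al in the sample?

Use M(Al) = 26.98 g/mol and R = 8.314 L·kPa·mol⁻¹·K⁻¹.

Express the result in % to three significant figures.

P(H2) = 99.7 − 1.72 = 97.98 kPa
n(H2) = PV/RT = (97.98 × 0.6120) / (8.314 × 288.35) = 0.02501 mol
n(Al) = (2/3) × 0.02501 = 0.01667 mol
m(Al) = 0.01667 × 26.98 = 0.4498 g
%Al = 0.4498 / 1.32 × 100 = 34.08%

34.1 %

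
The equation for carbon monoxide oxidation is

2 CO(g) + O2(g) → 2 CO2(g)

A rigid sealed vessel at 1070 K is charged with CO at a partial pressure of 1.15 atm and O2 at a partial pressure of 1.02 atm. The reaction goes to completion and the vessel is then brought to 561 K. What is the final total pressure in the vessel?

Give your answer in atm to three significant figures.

0.836 atm

At constant V, partial pressures at 1070 K are proportional to moles, so apply stoichiometry directly to pressures.
P(O2) required for 1.15 atm of CO = (1/2) × 1.15 = 0.5750 atm; available 1.02 atm, so CO is limiting.
P(O2) remaining = 1.02 − (1/2) × 1.15 = 0.4450 atm
P(gaseous products) = (2)/2 × 1.15 = 1.150 atm
P_total at 1070 K = 0.4450 + 1.150 = 1.595 atm
Scaling to 561 K: P = 1.595 × 561/1070 = 0.8363 atm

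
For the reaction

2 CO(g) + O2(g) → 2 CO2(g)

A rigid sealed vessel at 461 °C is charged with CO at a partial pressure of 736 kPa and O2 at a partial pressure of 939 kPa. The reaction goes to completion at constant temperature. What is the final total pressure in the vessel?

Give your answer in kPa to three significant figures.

Because the vessel is rigid and T is held at 461 °C, work the stoichiometry in partial pressures (P_i = n_iRT/V).
P(O2) required for 736 kPa of CO = (1/2) × 736 = 368.0 kPa; available 939 kPa, so CO is limiting.
P(O2) remaining = 939 − (1/2) × 736 = 571.0 kPa
P(gaseous products) = (2)/2 × 736 = 736.0 kPa
P_total at 461 °C = 571.0 + 736.0 = 1307 kPa

1310 kPa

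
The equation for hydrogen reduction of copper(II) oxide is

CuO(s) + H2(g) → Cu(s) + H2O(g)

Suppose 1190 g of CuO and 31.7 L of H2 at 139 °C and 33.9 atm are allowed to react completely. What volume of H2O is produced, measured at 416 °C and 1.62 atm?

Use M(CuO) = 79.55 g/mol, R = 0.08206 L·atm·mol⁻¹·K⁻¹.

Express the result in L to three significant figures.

522 L

n(CuO) = 1190 / 79.55 = 14.96 mol
n(H2) = PV/RT = (33.9 × 31.7) / (0.08206 × 412.15) = 31.77 mol
For 14.96 mol CuO, stoichiometry requires (1/1) × 14.96 = 14.96 mol H2; 31.77 mol is available, so CuO is limiting.
n(H2O) = (1/1) × 14.96 = 14.96 mol
V(H2O) = nRT/P = 14.96 × 0.08206 × 689.15 / 1.62 = 522.2 L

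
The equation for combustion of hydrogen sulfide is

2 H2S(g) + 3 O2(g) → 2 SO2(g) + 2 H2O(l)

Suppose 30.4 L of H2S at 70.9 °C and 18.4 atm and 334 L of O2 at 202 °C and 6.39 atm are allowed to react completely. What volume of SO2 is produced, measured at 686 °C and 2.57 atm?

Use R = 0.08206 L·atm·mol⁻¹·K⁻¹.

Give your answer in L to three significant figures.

607 L

n(H2S) = PV/RT = (18.4 × 30.4) / (0.08206 × 344.05) = 19.81 mol
n(O2) = PV/RT = (6.39 × 334) / (0.08206 × 475.15) = 54.74 mol
For 19.81 mol H2S, stoichiometry requires (3/2) × 19.81 = 29.71 mol O2; 54.74 mol is available, so H2S is limiting.
n(SO2) = (2/2) × 19.81 = 19.81 mol
V(SO2) = nRT/P = 19.81 × 0.08206 × 959.15 / 2.57 = 606.7 L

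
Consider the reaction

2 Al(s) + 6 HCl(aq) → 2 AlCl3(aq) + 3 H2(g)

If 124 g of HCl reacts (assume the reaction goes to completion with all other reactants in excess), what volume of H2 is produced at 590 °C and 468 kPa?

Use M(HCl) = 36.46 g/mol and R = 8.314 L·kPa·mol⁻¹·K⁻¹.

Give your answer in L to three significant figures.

26.1 L

n(HCl) = 124.0 / 36.46 = 3.401 mol
n(H2) = (3/6) × 3.401 = 1.700 mol
V = nRT/P = 1.700 × 8.314 × 863.15 / 468 = 26.07 L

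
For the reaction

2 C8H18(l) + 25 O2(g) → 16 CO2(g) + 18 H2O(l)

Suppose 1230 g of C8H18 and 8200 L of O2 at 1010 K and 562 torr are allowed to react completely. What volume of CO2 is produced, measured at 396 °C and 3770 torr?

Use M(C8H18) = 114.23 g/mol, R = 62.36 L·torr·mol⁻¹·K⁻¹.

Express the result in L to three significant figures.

518 L

n(C8H18) = 1230 / 114.23 = 10.77 mol
n(O2) = PV/RT = (562 × 8200) / (62.36 × 1010) = 73.17 mol
For 10.77 mol C8H18, stoichiometry requires (25/2) × 10.77 = 134.6 mol O2; 73.17 mol is available, so O2 is limiting.
n(CO2) = (16/25) × 73.17 = 46.83 mol
V(CO2) = nRT/P = 46.83 × 62.36 × 669.15 / 3770 = 518.3 L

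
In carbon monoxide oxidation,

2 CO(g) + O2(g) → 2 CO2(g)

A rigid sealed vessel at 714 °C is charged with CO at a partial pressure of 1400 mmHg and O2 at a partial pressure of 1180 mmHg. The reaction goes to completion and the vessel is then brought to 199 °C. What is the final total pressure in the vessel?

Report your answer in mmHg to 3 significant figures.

899 mmHg

With V and T fixed, P_i ∝ n_i, so the mole ratios apply directly to partial pressures at 714 °C.
P(O2) required for 1400 mmHg of CO = (1/2) × 1400 = 700.0 mmHg; available 1180 mmHg, so CO is limiting.
P(O2) remaining = 1180 − (1/2) × 1400 = 480.0 mmHg
P(gaseous products) = (2)/2 × 1400 = 1400 mmHg
P_total at 714 °C = 480.0 + 1400 = 1880 mmHg
Scaling to 199 °C: P = 1880 × 472.15/987.15 = 899.2 mmHg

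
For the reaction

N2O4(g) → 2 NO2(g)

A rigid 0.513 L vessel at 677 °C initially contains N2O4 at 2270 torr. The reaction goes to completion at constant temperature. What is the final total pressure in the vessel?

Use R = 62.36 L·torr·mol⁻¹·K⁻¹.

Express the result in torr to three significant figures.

4540 torr

Rigid vessel, constant T ⇒ P scales with total gas moles (1 → 2).
P_final = (2/1) × 2270 = 4540 torr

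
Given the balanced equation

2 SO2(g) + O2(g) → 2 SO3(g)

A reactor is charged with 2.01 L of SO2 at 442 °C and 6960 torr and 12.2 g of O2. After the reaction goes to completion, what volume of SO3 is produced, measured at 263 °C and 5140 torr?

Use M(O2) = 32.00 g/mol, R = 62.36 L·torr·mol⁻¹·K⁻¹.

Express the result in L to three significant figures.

2.04 L

n(SO2) = PV/RT = (6960 × 2.01) / (62.36 × 715.15) = 0.3137 mol
n(O2) = 12.2 / 32.00 = 0.3812 mol
For 0.3137 mol SO2, stoichiometry requires (1/2) × 0.3137 = 0.1568 mol O2; 0.3812 mol is available, so SO2 is limiting.
n(SO3) = (2/2) × 0.3137 = 0.3137 mol
V(SO3) = nRT/P = 0.3137 × 62.36 × 536.15 / 5140 = 2.041 L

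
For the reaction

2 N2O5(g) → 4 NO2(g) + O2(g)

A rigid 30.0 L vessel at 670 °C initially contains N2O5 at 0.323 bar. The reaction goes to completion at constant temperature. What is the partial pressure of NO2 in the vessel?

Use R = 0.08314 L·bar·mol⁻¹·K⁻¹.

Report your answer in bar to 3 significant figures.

n(N2O5)₀ = PV/RT = (0.323 × 30.0) / (0.08314 × 943.15) = 0.1236 mol
n(NO2) = (4/2) × 0.1236 = 0.2472 mol
P(NO2) = nRT/V = 0.2472 × 0.08314 × 943.15 / 30.0 = 0.6461 bar

0.646 bar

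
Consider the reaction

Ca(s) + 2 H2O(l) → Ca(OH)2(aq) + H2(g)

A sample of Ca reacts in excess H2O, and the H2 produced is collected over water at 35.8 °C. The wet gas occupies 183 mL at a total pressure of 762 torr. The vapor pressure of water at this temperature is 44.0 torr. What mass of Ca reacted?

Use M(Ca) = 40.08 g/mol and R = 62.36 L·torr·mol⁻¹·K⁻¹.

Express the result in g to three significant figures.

P(H2) = 762 − 44.0 = 718.0 torr
n(H2) = PV/RT = (718.0 × 0.1830) / (62.36 × 308.95) = 0.006820 mol
n(Ca) = (1/1) × 0.006820 = 0.006820 mol
m(Ca) = 0.006820 × 40.08 = 0.2733 g

0.273 g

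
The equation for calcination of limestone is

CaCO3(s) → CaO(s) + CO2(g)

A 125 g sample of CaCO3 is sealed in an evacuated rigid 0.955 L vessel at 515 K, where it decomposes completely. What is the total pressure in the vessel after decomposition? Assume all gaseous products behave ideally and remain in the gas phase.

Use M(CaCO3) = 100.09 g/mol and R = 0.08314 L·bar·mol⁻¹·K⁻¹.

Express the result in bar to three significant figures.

56.0 bar

n(CaCO3) = 125 / 100.09 = 1.249 mol
n(gas produced) = (1/1) × 1.249 = 1.249 mol
P = nRT/V = 1.249 × 0.08314 × 515 / 0.955 = 56.00 bar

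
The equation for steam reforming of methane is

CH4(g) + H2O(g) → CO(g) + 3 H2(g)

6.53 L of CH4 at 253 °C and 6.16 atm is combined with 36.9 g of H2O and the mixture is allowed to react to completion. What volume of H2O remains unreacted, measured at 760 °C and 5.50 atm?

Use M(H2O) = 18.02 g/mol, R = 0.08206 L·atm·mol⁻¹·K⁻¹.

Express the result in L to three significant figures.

n(CH4) = PV/RT = (6.16 × 6.53) / (0.08206 × 526.15) = 0.9317 mol
n(H2O) = 36.9 / 18.02 = 2.048 mol
For 0.9317 mol CH4, stoichiometry requires (1/1) × 0.9317 = 0.9317 mol H2O; 2.048 mol is available, so CH4 is limiting.
n(H2O) consumed = (1/1) × 0.9317 = 0.9317 mol; remaining = 2.048 − 0.9317 = 1.116 mol
V(H2O) = nRT/P = 1.116 × 0.08206 × 1033.15 / 5.50 = 17.20 L

17.2 L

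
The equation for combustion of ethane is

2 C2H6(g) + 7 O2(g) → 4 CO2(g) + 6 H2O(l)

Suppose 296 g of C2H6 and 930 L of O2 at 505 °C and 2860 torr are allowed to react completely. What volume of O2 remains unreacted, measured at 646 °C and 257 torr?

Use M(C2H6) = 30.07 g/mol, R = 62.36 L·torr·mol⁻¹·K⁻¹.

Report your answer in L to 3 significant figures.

4540 L

n(C2H6) = 296 / 30.07 = 9.844 mol
n(O2) = PV/RT = (2860 × 930) / (62.36 × 778.15) = 54.81 mol
For 9.844 mol C2H6, stoichiometry requires (7/2) × 9.844 = 34.45 mol O2; 54.81 mol is available, so C2H6 is limiting.
n(O2) consumed = (7/2) × 9.844 = 34.45 mol; remaining = 54.81 − 34.45 = 20.36 mol
V(O2) = nRT/P = 20.36 × 62.36 × 919.15 / 257 = 4541 L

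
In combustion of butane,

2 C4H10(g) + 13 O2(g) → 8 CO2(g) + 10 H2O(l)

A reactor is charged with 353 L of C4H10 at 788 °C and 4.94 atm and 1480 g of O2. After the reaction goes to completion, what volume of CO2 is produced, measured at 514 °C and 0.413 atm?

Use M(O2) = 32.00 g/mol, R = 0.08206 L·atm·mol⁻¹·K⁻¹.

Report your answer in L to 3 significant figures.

4450 L

n(C4H10) = PV/RT = (4.94 × 353) / (0.08206 × 1061.15) = 20.03 mol
n(O2) = 1480 / 32.00 = 46.25 mol
For 20.03 mol C4H10, stoichiometry requires (13/2) × 20.03 = 130.2 mol O2; 46.25 mol is available, so O2 is limiting.
n(CO2) = (8/13) × 46.25 = 28.46 mol
V(CO2) = nRT/P = 28.46 × 0.08206 × 787.15 / 0.413 = 4451 L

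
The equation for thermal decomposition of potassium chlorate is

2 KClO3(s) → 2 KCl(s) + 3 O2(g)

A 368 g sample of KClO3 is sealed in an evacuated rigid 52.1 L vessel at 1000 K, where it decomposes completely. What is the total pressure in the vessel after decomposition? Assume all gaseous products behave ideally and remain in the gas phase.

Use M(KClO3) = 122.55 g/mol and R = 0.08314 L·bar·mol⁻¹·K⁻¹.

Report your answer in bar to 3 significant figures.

7.19 bar

n(KClO3) = 368 / 122.55 = 3.003 mol
n(gas produced) = (3/2) × 3.003 = 4.505 mol
P = nRT/V = 4.505 × 0.08314 × 1000 / 52.1 = 7.189 bar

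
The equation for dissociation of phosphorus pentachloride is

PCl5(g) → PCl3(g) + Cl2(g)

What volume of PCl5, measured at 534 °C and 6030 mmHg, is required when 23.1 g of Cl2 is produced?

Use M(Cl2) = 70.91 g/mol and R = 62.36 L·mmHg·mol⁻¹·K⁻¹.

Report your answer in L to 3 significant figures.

n(Cl2) = 23.10 / 70.91 = 0.3258 mol
n(PCl5) = (1/1) × 0.3258 = 0.3258 mol
V = nRT/P = 0.3258 × 62.36 × 807.15 / 6030 = 2.720 L

2.72 L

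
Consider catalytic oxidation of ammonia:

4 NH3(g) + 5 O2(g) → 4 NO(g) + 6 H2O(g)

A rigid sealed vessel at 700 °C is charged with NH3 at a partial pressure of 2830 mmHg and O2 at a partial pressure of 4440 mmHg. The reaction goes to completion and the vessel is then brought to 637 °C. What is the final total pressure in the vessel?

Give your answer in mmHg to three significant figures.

With V and T fixed, P_i ∝ n_i, so the mole ratios apply directly to partial pressures at 700 °C.
P(O2) required for 2830 mmHg of NH3 = (5/4) × 2830 = 3538 mmHg; available 4440 mmHg, so NH3 is limiting.
P(O2) remaining = 4440 − (5/4) × 2830 = 902.5 mmHg
P(gaseous products) = (4+6)/4 × 2830 = 7075 mmHg
P_total at 700 °C = 902.5 + 7075 = 7978 mmHg
Scaling to 637 °C: P = 7978 × 910.15/973.15 = 7462 mmHg

7460 mmHg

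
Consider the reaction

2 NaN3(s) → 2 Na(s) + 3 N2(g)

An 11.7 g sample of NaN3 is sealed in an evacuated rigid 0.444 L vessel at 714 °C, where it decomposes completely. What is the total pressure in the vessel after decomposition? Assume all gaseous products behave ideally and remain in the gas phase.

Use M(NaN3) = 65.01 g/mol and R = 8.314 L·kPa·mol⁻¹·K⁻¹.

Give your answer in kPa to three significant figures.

n(NaN3) = 11.7 / 65.01 = 0.1800 mol
n(gas produced) = (3/2) × 0.1800 = 0.2700 mol
P = nRT/V = 0.2700 × 8.314 × 987.15 / 0.444 = 4991 kPa

4990 kPa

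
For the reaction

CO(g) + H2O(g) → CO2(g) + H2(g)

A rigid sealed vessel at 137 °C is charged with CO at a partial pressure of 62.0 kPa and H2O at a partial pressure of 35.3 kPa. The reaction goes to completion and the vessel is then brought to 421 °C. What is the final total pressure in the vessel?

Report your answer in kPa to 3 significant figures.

165 kPa

At constant V, partial pressures at 137 °C are proportional to moles, so apply stoichiometry directly to pressures.
P(H2O) required for 62.0 kPa of CO = (1/1) × 62.0 = 62.00 kPa; available 35.3 kPa, so H2O is limiting.
P(CO) remaining = 62.0 − (1/1) × 35.3 = 26.70 kPa
P(gaseous products) = (1+1)/1 × 35.3 = 70.60 kPa
P_total at 137 °C = 26.70 + 70.60 = 97.30 kPa
Scaling to 421 °C: P = 97.30 × 694.15/410.15 = 164.7 kPa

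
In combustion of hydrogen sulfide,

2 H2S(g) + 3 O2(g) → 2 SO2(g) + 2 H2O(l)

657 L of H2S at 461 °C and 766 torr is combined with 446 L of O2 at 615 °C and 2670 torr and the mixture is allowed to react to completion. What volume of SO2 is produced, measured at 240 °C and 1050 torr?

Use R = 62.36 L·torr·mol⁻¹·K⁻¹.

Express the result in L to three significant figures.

335 L

n(H2S) = PV/RT = (766 × 657) / (62.36 × 734.15) = 10.99 mol
n(O2) = PV/RT = (2670 × 446) / (62.36 × 888.15) = 21.50 mol
For 10.99 mol H2S, stoichiometry requires (3/2) × 10.99 = 16.48 mol O2; 21.50 mol is available, so H2S is limiting.
n(SO2) = (2/2) × 10.99 = 10.99 mol
V(SO2) = nRT/P = 10.99 × 62.36 × 513.15 / 1050 = 334.9 L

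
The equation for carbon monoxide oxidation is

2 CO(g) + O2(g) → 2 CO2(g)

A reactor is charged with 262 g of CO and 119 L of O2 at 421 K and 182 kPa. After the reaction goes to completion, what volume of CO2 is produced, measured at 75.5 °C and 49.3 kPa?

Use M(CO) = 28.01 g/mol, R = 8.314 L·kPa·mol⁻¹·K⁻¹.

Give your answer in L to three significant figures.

550 L

n(CO) = 262 / 28.01 = 9.354 mol
n(O2) = PV/RT = (182 × 119) / (8.314 × 421) = 6.188 mol
For 9.354 mol CO, stoichiometry requires (1/2) × 9.354 = 4.677 mol O2; 6.188 mol is available, so CO is limiting.
n(CO2) = (2/2) × 9.354 = 9.354 mol
V(CO2) = nRT/P = 9.354 × 8.314 × 348.65 / 49.3 = 550.0 L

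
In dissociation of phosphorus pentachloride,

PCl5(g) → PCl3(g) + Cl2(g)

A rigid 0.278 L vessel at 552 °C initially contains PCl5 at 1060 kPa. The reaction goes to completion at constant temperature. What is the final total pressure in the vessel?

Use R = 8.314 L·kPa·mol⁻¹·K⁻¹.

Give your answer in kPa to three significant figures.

2120 kPa

Since T and V are fixed, P_final/P_initial = n_final/n_initial = 2/1.
P_final = (2/1) × 1060 = 2120 kPa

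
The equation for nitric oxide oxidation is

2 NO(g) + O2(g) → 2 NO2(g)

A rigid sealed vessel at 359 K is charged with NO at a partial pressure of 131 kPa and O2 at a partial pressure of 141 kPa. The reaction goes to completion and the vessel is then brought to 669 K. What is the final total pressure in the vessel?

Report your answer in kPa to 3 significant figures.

Because the vessel is rigid and T is held at 359 K, work the stoichiometry in partial pressures (P_i = n_iRT/V).
P(O2) required for 131 kPa of NO = (1/2) × 131 = 65.50 kPa; available 141 kPa, so NO is limiting.
P(O2) remaining = 141 − (1/2) × 131 = 75.50 kPa
P(gaseous products) = (2)/2 × 131 = 131.0 kPa
P_total at 359 K = 75.50 + 131.0 = 206.5 kPa
Scaling to 669 K: P = 206.5 × 669/359 = 384.8 kPa

385 kPa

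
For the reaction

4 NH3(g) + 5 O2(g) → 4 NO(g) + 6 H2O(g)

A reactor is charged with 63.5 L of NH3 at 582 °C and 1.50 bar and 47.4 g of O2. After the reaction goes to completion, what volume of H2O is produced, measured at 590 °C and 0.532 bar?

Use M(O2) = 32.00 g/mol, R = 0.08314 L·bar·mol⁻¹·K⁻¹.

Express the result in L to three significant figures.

n(NH3) = PV/RT = (1.50 × 63.5) / (0.08314 × 855.15) = 1.340 mol
n(O2) = 47.4 / 32.00 = 1.481 mol
For 1.340 mol NH3, stoichiometry requires (5/4) × 1.340 = 1.675 mol O2; 1.481 mol is available, so O2 is limiting.
n(H2O) = (6/5) × 1.481 = 1.777 mol
V(H2O) = nRT/P = 1.777 × 0.08314 × 863.15 / 0.532 = 239.7 L

240 L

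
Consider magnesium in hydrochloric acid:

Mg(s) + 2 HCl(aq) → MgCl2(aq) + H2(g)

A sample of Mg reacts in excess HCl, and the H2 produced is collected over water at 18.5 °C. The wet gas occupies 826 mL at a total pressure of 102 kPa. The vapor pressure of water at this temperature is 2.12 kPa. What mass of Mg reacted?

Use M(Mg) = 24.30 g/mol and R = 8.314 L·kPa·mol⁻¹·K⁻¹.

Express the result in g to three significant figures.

0.827 g

P(H2) = 102 − 2.12 = 99.88 kPa
n(H2) = PV/RT = (99.88 × 0.8260) / (8.314 × 291.65) = 0.03402 mol
n(Mg) = (1/1) × 0.03402 = 0.03402 mol
m(Mg) = 0.03402 × 24.30 = 0.8267 g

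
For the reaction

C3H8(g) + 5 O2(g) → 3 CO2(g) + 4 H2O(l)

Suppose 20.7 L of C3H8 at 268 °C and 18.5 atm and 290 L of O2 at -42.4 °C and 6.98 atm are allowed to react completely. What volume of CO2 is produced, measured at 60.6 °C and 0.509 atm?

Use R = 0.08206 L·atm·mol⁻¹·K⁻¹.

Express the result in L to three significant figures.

n(C3H8) = PV/RT = (18.5 × 20.7) / (0.08206 × 541.15) = 8.624 mol
n(O2) = PV/RT = (6.98 × 290) / (0.08206 × 230.75) = 106.9 mol
For 8.624 mol C3H8, stoichiometry requires (5/1) × 8.624 = 43.12 mol O2; 106.9 mol is available, so C3H8 is limiting.
n(CO2) = (3/1) × 8.624 = 25.87 mol
V(CO2) = nRT/P = 25.87 × 0.08206 × 333.75 / 0.509 = 1392 L

1390 L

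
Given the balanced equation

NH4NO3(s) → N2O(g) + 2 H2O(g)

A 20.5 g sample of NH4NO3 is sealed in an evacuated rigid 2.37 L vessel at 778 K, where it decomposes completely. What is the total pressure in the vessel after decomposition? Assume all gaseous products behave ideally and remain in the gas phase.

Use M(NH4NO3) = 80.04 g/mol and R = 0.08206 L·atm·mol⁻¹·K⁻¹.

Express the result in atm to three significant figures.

n(NH4NO3) = 20.5 / 80.04 = 0.2561 mol
n(gas produced) = (3/1) × 0.2561 = 0.7683 mol
P = nRT/V = 0.7683 × 0.08206 × 778 / 2.37 = 20.70 atm

20.7 atm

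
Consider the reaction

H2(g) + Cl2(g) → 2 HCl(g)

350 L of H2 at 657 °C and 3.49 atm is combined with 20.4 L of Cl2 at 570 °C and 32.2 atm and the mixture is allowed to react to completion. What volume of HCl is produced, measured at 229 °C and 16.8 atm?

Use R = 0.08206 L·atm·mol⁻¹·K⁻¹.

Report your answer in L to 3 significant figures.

46.6 L

n(H2) = PV/RT = (3.49 × 350) / (0.08206 × 930.15) = 16.00 mol
n(Cl2) = PV/RT = (32.2 × 20.4) / (0.08206 × 843.15) = 9.494 mol
For 16.00 mol H2, stoichiometry requires (1/1) × 16.00 = 16.00 mol Cl2; 9.494 mol is available, so Cl2 is limiting.
n(HCl) = (2/1) × 9.494 = 18.99 mol
V(HCl) = nRT/P = 18.99 × 0.08206 × 502.15 / 16.8 = 46.58 L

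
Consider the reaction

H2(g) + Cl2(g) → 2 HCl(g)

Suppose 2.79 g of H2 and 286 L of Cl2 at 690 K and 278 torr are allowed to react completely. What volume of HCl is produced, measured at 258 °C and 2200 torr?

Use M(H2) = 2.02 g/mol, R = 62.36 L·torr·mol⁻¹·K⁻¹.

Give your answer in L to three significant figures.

41.6 L

n(H2) = 2.79 / 2.02 = 1.381 mol
n(Cl2) = PV/RT = (278 × 286) / (62.36 × 690) = 1.848 mol
For 1.381 mol H2, stoichiometry requires (1/1) × 1.381 = 1.381 mol Cl2; 1.848 mol is available, so H2 is limiting.
n(HCl) = (2/1) × 1.381 = 2.762 mol
V(HCl) = nRT/P = 2.762 × 62.36 × 531.15 / 2200 = 41.58 L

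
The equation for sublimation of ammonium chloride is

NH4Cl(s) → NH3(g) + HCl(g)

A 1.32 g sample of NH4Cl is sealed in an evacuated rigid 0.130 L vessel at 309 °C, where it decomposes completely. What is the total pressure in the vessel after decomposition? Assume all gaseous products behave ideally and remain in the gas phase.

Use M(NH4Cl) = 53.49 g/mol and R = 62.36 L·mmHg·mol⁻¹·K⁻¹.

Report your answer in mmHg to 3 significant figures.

n(NH4Cl) = 1.32 / 53.49 = 0.02468 mol
n(gas produced) = (2/1) × 0.02468 = 0.04936 mol
P = nRT/V = 0.04936 × 62.36 × 582.15 / 0.130 = 13780 mmHg

13800 mmHg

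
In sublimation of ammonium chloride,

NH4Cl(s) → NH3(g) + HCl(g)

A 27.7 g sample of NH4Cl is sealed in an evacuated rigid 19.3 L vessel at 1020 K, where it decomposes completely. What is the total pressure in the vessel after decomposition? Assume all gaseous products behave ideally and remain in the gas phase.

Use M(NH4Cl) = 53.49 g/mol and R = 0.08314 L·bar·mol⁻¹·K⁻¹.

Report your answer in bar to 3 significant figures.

n(NH4Cl) = 27.7 / 53.49 = 0.5179 mol
n(gas produced) = (2/1) × 0.5179 = 1.036 mol
P = nRT/V = 1.036 × 0.08314 × 1020 / 19.3 = 4.552 bar

4.55 bar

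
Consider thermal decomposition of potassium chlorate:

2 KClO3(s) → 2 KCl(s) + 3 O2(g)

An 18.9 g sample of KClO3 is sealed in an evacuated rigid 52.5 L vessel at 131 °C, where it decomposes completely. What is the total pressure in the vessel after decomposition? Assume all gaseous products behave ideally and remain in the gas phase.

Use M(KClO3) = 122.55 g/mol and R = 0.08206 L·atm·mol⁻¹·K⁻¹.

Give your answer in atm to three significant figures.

0.146 atm

n(KClO3) = 18.9 / 122.55 = 0.1542 mol
n(gas produced) = (3/2) × 0.1542 = 0.2313 mol
P = nRT/V = 0.2313 × 0.08206 × 404.15 / 52.5 = 0.1461 atm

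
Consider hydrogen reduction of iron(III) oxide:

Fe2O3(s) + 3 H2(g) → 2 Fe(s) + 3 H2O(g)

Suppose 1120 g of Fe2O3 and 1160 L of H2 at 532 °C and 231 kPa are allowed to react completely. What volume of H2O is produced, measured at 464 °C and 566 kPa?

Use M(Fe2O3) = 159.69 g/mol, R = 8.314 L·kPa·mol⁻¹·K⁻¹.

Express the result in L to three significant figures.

228 L

n(Fe2O3) = 1120 / 159.69 = 7.014 mol
n(H2) = PV/RT = (231 × 1160) / (8.314 × 805.15) = 40.03 mol
For 7.014 mol Fe2O3, stoichiometry requires (3/1) × 7.014 = 21.04 mol H2; 40.03 mol is available, so Fe2O3 is limiting.
n(H2O) = (3/1) × 7.014 = 21.04 mol
V(H2O) = nRT/P = 21.04 × 8.314 × 737.15 / 566 = 227.8 L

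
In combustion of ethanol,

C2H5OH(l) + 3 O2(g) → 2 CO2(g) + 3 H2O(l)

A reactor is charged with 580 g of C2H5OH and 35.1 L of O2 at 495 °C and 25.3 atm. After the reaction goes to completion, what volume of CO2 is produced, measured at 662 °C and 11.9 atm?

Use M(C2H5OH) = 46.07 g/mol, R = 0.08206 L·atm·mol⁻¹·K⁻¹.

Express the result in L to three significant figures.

60.6 L

n(C2H5OH) = 580 / 46.07 = 12.59 mol
n(O2) = PV/RT = (25.3 × 35.1) / (0.08206 × 768.15) = 14.09 mol
For 12.59 mol C2H5OH, stoichiometry requires (3/1) × 12.59 = 37.77 mol O2; 14.09 mol is available, so O2 is limiting.
n(CO2) = (2/3) × 14.09 = 9.393 mol
V(CO2) = nRT/P = 9.393 × 0.08206 × 935.15 / 11.9 = 60.57 L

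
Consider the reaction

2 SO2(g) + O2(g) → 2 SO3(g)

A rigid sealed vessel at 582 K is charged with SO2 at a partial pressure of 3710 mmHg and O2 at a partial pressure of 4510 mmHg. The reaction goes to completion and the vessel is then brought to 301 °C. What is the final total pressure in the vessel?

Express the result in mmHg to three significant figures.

6280 mmHg

With V and T fixed, P_i ∝ n_i, so the mole ratios apply directly to partial pressures at 582 K.
P(O2) required for 3710 mmHg of SO2 = (1/2) × 3710 = 1855 mmHg; available 4510 mmHg, so SO2 is limiting.
P(O2) remaining = 4510 − (1/2) × 3710 = 2655 mmHg
P(gaseous products) = (2)/2 × 3710 = 3710 mmHg
P_total at 582 K = 2655 + 3710 = 6365 mmHg
Scaling to 301 °C: P = 6365 × 574.15/582 = 6279 mmHg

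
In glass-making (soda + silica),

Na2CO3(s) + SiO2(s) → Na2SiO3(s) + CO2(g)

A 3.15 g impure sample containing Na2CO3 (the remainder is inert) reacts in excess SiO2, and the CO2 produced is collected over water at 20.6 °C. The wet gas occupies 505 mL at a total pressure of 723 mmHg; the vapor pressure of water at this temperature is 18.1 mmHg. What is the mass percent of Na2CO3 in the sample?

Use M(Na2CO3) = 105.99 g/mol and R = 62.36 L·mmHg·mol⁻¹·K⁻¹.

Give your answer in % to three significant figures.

P(CO2) = 723 − 18.1 = 704.9 mmHg
n(CO2) = PV/RT = (704.9 × 0.5050) / (62.36 × 293.75) = 0.01943 mol
n(Na2CO3) = (1/1) × 0.01943 = 0.01943 mol
m(Na2CO3) = 0.01943 × 105.99 = 2.059 g
%Na2CO3 = 2.059 / 3.15 × 100 = 65.37%

65.4 %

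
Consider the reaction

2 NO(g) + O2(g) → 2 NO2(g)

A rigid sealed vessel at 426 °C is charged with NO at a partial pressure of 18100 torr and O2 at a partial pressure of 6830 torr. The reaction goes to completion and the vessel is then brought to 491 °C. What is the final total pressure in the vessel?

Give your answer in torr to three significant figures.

With V and T fixed, P_i ∝ n_i, so the mole ratios apply directly to partial pressures at 426 °C.
P(O2) required for 18100 torr of NO = (1/2) × 18100 = 9050 torr; available 6830 torr, so O2 is limiting.
P(NO) remaining = 18100 − (2/1) × 6830 = 4440 torr
P(gaseous products) = (2)/1 × 6830 = 13660 torr
P_total at 426 °C = 4440 + 13660 = 18100 torr
Scaling to 491 °C: P = 18100 × 764.15/699.15 = 19780 torr

19800 torr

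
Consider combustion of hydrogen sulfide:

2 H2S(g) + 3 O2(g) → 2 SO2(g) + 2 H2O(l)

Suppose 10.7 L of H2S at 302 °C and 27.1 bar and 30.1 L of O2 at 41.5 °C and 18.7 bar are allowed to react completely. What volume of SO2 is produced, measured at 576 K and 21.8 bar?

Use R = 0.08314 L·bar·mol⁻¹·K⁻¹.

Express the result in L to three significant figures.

13.3 L

n(H2S) = PV/RT = (27.1 × 10.7) / (0.08314 × 575.15) = 6.064 mol
n(O2) = PV/RT = (18.7 × 30.1) / (0.08314 × 314.65) = 21.52 mol
For 6.064 mol H2S, stoichiometry requires (3/2) × 6.064 = 9.096 mol O2; 21.52 mol is available, so H2S is limiting.
n(SO2) = (2/2) × 6.064 = 6.064 mol
V(SO2) = nRT/P = 6.064 × 0.08314 × 576 / 21.8 = 13.32 L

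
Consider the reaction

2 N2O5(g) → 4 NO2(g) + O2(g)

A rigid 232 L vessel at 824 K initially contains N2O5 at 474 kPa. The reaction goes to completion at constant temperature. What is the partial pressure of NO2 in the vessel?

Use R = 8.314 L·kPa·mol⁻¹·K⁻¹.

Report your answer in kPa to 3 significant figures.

n(N2O5)₀ = PV/RT = (474 × 232) / (8.314 × 824) = 16.05 mol
n(NO2) = (4/2) × 16.05 = 32.10 mol
P(NO2) = nRT/V = 32.10 × 8.314 × 824 / 232 = 947.9 kPa

948 kPa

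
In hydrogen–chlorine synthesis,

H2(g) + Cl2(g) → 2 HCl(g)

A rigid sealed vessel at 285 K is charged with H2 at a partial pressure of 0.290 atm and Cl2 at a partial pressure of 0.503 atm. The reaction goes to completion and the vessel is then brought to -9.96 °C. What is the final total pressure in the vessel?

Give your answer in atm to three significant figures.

0.732 atm

Because the vessel is rigid and T is held at 285 K, work the stoichiometry in partial pressures (P_i = n_iRT/V).
P(Cl2) required for 0.290 atm of H2 = (1/1) × 0.290 = 0.2900 atm; available 0.503 atm, so H2 is limiting.
P(Cl2) remaining = 0.503 − (1/1) × 0.290 = 0.2130 atm
P(gaseous products) = (2)/1 × 0.290 = 0.5800 atm
P_total at 285 K = 0.2130 + 0.5800 = 0.7930 atm
Scaling to -9.96 °C: P = 0.7930 × 263.19/285 = 0.7323 atm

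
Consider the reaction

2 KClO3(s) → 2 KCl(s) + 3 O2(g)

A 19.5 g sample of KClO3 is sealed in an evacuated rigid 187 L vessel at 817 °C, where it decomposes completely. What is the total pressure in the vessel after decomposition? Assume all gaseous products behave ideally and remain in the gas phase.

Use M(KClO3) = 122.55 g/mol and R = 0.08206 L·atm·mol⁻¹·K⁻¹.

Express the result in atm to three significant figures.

0.114 atm

n(KClO3) = 19.5 / 122.55 = 0.1591 mol
n(gas produced) = (3/2) × 0.1591 = 0.2386 mol
P = nRT/V = 0.2386 × 0.08206 × 1090.15 / 187 = 0.1141 atm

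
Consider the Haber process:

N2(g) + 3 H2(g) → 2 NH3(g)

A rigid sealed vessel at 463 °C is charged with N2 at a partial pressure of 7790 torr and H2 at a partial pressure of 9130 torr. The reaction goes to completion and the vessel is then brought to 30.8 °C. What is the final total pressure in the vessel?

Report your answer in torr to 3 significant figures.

Because the vessel is rigid and T is held at 463 °C, work the stoichiometry in partial pressures (P_i = n_iRT/V).
P(H2) required for 7790 torr of N2 = (3/1) × 7790 = 23370 torr; available 9130 torr, so H2 is limiting.
P(N2) remaining = 7790 − (1/3) × 9130 = 4747 torr
P(gaseous products) = (2)/3 × 9130 = 6087 torr
P_total at 463 °C = 4747 + 6087 = 10830 torr
Scaling to 30.8 °C: P = 10830 × 303.95/736.15 = 4472 torr

4470 torr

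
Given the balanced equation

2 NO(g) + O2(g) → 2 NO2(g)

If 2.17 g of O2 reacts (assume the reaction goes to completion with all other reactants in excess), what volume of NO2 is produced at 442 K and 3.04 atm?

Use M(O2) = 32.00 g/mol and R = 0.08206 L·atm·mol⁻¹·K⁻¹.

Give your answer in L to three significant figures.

n(O2) = 2.170 / 32.00 = 0.06781 mol
n(NO2) = (2/1) × 0.06781 = 0.1356 mol
V = nRT/P = 0.1356 × 0.08206 × 442 / 3.04 = 1.618 L

1.62 L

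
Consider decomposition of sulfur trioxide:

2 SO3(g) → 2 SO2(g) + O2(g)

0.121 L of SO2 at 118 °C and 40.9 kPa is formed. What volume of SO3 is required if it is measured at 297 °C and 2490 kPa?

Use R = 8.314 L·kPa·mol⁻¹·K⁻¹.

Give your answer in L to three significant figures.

0.00290 L

n(SO2) = PV/RT = (40.9 × 0.121) / (8.314 × 391.15) = 0.001522 mol
n(SO3) = (2/2) × 0.001522 = 0.001522 mol
V = nRT/P = 0.001522 × 8.314 × 570.15 / 2490 = 0.002897 L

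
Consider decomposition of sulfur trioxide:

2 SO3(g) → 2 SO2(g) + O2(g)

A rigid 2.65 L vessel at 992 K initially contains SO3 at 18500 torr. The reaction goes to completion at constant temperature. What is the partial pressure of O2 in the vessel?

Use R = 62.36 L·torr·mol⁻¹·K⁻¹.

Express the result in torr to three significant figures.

9250 torr

n(SO3)₀ = PV/RT = (18500 × 2.65) / (62.36 × 992) = 0.7925 mol
n(O2) = (1/2) × 0.7925 = 0.3962 mol
P(O2) = nRT/V = 0.3962 × 62.36 × 992 / 2.65 = 9249 torr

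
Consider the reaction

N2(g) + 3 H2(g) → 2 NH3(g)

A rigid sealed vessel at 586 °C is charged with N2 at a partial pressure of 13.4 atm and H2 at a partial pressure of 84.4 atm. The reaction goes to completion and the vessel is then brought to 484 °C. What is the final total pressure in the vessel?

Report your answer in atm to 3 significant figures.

62.6 atm

Because the vessel is rigid and T is held at 586 °C, work the stoichiometry in partial pressures (P_i = n_iRT/V).
P(H2) required for 13.4 atm of N2 = (3/1) × 13.4 = 40.20 atm; available 84.4 atm, so N2 is limiting.
P(H2) remaining = 84.4 − (3/1) × 13.4 = 44.20 atm
P(gaseous products) = (2)/1 × 13.4 = 26.80 atm
P_total at 586 °C = 44.20 + 26.80 = 71.00 atm
Scaling to 484 °C: P = 71.00 × 757.15/859.15 = 62.57 atm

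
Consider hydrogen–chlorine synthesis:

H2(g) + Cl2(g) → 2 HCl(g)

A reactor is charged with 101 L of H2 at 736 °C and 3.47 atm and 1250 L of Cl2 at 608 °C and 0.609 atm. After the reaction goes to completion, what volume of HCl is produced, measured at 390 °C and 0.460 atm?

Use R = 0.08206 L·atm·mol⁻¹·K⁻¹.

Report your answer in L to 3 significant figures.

1000 L

n(H2) = PV/RT = (3.47 × 101) / (0.08206 × 1009.15) = 4.232 mol
n(Cl2) = PV/RT = (0.609 × 1250) / (0.08206 × 881.15) = 10.53 mol
For 4.232 mol H2, stoichiometry requires (1/1) × 4.232 = 4.232 mol Cl2; 10.53 mol is available, so H2 is limiting.
n(HCl) = (2/1) × 4.232 = 8.464 mol
V(HCl) = nRT/P = 8.464 × 0.08206 × 663.15 / 0.460 = 1001 L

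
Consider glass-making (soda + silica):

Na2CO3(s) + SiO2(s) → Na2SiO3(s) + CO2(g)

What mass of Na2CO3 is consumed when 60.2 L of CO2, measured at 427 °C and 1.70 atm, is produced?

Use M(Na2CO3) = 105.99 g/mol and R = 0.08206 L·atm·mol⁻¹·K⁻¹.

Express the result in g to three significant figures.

n(CO2) = PV/RT = (1.70 × 60.2) / (0.08206 × 700.15) = 1.781 mol
n(Na2CO3) = (1/1) × 1.781 = 1.781 mol
m(Na2CO3) = 1.781 × 105.99 = 188.8 g

189 g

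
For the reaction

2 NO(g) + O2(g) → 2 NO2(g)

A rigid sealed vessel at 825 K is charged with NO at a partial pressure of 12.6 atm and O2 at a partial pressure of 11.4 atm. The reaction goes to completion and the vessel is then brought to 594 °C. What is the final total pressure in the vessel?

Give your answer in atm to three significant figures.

18.6 atm

With V and T fixed, P_i ∝ n_i, so the mole ratios apply directly to partial pressures at 825 K.
P(O2) required for 12.6 atm of NO = (1/2) × 12.6 = 6.300 atm; available 11.4 atm, so NO is limiting.
P(O2) remaining = 11.4 − (1/2) × 12.6 = 5.100 atm
P(gaseous products) = (2)/2 × 12.6 = 12.60 atm
P_total at 825 K = 5.100 + 12.60 = 17.70 atm
Scaling to 594 °C: P = 17.70 × 867.15/825 = 18.60 atm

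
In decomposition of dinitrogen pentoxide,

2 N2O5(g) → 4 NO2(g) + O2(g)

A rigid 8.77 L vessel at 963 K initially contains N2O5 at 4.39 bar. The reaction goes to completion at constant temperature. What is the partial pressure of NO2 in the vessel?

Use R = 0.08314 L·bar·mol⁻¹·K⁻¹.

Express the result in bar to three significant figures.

8.78 bar

n(N2O5)₀ = PV/RT = (4.39 × 8.77) / (0.08314 × 963) = 0.4809 mol
n(NO2) = (4/2) × 0.4809 = 0.9618 mol
P(NO2) = nRT/V = 0.9618 × 0.08314 × 963 / 8.77 = 8.781 bar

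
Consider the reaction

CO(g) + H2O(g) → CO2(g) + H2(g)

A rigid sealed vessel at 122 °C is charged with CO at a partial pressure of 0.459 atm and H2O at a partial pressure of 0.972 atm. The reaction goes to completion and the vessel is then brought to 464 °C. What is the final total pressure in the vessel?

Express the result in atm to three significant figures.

2.67 atm

Because the vessel is rigid and T is held at 122 °C, work the stoichiometry in partial pressures (P_i = n_iRT/V).
P(H2O) required for 0.459 atm of CO = (1/1) × 0.459 = 0.4590 atm; available 0.972 atm, so CO is limiting.
P(H2O) remaining = 0.972 − (1/1) × 0.459 = 0.5130 atm
P(gaseous products) = (1+1)/1 × 0.459 = 0.9180 atm
P_total at 122 °C = 0.5130 + 0.9180 = 1.431 atm
Scaling to 464 °C: P = 1.431 × 737.15/395.15 = 2.670 atm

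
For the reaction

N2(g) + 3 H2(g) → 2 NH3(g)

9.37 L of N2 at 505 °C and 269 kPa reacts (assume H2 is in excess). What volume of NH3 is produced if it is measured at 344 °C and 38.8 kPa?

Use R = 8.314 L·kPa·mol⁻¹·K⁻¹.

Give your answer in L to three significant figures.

103 L

n(N2) = PV/RT = (269 × 9.37) / (8.314 × 778.15) = 0.3896 mol
n(NH3) = (2/1) × 0.3896 = 0.7792 mol
V = nRT/P = 0.7792 × 8.314 × 617.15 / 38.8 = 103.0 L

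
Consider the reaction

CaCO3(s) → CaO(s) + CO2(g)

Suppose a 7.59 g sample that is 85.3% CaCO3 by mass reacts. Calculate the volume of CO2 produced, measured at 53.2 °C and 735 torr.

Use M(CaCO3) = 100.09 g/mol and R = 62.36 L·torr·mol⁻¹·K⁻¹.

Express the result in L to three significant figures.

1.79 L

mass of CaCO3 = 7.59 × 85.3/100 = 6.474 g
n(CaCO3) = 6.474 / 100.09 = 0.06468 mol
n(CO2) = (1/1) × 0.06468 = 0.06468 mol
V = nRT/P = 0.06468 × 62.36 × 326.35 / 735 = 1.791 L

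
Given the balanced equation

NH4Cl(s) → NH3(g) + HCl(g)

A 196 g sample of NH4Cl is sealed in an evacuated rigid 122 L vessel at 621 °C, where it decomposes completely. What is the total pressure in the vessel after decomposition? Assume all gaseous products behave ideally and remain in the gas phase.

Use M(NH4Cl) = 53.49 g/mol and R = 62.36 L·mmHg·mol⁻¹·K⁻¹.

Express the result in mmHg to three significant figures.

3350 mmHg

n(NH4Cl) = 196 / 53.49 = 3.664 mol
n(gas produced) = (2/1) × 3.664 = 7.328 mol
P = nRT/V = 7.328 × 62.36 × 894.15 / 122 = 3349 mmHg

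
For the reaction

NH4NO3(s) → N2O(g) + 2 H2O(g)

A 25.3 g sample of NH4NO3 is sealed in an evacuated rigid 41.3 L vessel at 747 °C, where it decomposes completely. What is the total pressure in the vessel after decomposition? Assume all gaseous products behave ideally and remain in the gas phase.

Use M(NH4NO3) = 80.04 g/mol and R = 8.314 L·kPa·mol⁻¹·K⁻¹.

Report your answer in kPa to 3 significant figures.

195 kPa

n(NH4NO3) = 25.3 / 80.04 = 0.3161 mol
n(gas produced) = (3/1) × 0.3161 = 0.9483 mol
P = nRT/V = 0.9483 × 8.314 × 1020.15 / 41.3 = 194.7 kPa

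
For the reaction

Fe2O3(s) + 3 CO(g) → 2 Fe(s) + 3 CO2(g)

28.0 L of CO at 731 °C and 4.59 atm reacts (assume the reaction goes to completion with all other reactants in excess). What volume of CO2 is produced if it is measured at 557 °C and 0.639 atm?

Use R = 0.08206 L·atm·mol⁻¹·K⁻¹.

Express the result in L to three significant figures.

n(CO) = PV/RT = (4.59 × 28.0) / (0.08206 × 1004.15) = 1.560 mol
n(CO2) = (3/3) × 1.560 = 1.560 mol
V = nRT/P = 1.560 × 0.08206 × 830.15 / 0.639 = 166.3 L

166 L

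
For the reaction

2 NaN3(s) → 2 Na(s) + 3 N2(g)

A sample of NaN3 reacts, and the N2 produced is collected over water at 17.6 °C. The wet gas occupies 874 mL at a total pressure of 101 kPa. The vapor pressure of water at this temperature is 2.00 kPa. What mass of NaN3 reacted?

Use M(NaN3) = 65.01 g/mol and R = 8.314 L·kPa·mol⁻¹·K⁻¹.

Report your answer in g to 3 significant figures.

P(N2) = 101 − 2.00 = 99.00 kPa
n(N2) = PV/RT = (99.00 × 0.8740) / (8.314 × 290.75) = 0.03579 mol
n(NaN3) = (2/3) × 0.03579 = 0.02386 mol
m(NaN3) = 0.02386 × 65.01 = 1.551 g

1.55 g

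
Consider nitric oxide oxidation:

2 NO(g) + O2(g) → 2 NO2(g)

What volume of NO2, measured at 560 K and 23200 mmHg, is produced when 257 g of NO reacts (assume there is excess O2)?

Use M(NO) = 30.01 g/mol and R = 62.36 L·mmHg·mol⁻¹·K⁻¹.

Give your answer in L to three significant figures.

12.9 L

n(NO) = 257.0 / 30.01 = 8.564 mol
n(NO2) = (2/2) × 8.564 = 8.564 mol
V = nRT/P = 8.564 × 62.36 × 560 / 23200 = 12.89 L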